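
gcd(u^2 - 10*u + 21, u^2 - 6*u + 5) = 1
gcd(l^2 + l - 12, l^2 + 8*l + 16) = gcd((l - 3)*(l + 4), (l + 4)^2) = l + 4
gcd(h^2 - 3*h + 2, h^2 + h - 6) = h - 2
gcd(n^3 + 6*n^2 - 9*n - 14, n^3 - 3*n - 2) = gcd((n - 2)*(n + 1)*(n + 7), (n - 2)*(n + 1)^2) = n^2 - n - 2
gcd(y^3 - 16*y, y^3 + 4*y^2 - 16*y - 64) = y^2 - 16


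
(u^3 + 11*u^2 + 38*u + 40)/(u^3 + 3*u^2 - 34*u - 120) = (u + 2)/(u - 6)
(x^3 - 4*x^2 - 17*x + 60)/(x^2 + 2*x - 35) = (x^2 + x - 12)/(x + 7)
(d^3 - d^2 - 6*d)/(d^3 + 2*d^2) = (d - 3)/d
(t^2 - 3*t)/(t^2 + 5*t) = (t - 3)/(t + 5)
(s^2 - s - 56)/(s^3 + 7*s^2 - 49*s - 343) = (s - 8)/(s^2 - 49)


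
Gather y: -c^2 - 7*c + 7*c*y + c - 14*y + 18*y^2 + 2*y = -c^2 - 6*c + 18*y^2 + y*(7*c - 12)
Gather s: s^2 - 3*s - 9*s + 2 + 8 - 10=s^2 - 12*s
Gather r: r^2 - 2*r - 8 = r^2 - 2*r - 8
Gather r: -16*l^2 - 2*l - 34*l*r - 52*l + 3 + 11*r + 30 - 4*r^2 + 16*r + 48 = -16*l^2 - 54*l - 4*r^2 + r*(27 - 34*l) + 81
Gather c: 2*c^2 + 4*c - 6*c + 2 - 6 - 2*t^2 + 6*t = 2*c^2 - 2*c - 2*t^2 + 6*t - 4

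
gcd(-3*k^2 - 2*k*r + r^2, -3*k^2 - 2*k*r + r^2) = -3*k^2 - 2*k*r + r^2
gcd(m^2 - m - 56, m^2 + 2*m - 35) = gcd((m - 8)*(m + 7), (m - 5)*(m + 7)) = m + 7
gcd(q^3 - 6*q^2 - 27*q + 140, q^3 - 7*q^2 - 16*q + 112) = q^2 - 11*q + 28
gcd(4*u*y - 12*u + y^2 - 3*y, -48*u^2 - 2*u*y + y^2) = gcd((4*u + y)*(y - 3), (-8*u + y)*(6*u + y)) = 1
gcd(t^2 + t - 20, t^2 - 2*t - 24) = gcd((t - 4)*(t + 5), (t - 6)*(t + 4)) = 1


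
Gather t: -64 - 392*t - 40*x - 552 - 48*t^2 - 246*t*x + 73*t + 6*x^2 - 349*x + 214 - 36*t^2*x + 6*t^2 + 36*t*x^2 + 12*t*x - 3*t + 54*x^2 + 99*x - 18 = t^2*(-36*x - 42) + t*(36*x^2 - 234*x - 322) + 60*x^2 - 290*x - 420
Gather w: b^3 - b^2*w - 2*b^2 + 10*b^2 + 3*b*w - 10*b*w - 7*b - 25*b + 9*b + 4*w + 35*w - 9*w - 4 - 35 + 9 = b^3 + 8*b^2 - 23*b + w*(-b^2 - 7*b + 30) - 30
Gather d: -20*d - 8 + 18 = 10 - 20*d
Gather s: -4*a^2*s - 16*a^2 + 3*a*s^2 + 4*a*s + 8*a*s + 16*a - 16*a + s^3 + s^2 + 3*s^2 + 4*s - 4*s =-16*a^2 + s^3 + s^2*(3*a + 4) + s*(-4*a^2 + 12*a)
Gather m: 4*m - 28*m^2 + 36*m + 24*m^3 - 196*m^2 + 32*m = 24*m^3 - 224*m^2 + 72*m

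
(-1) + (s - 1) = s - 2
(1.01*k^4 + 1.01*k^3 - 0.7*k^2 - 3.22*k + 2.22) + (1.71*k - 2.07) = 1.01*k^4 + 1.01*k^3 - 0.7*k^2 - 1.51*k + 0.15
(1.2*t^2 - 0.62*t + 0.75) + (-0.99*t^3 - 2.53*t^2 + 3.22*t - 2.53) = -0.99*t^3 - 1.33*t^2 + 2.6*t - 1.78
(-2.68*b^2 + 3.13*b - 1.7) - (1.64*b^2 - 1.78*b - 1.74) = -4.32*b^2 + 4.91*b + 0.04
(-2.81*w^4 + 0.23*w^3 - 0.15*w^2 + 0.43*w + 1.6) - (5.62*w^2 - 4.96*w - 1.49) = -2.81*w^4 + 0.23*w^3 - 5.77*w^2 + 5.39*w + 3.09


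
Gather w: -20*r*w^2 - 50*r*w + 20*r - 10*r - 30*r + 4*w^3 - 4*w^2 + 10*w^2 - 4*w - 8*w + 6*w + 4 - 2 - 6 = -20*r + 4*w^3 + w^2*(6 - 20*r) + w*(-50*r - 6) - 4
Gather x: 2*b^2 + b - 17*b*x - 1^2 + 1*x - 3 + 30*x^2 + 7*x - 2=2*b^2 + b + 30*x^2 + x*(8 - 17*b) - 6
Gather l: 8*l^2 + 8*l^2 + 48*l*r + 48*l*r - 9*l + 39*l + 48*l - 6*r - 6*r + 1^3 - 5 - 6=16*l^2 + l*(96*r + 78) - 12*r - 10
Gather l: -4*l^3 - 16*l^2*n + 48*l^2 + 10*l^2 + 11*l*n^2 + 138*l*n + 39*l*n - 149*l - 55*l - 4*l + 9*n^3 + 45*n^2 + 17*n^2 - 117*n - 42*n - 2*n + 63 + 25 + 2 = -4*l^3 + l^2*(58 - 16*n) + l*(11*n^2 + 177*n - 208) + 9*n^3 + 62*n^2 - 161*n + 90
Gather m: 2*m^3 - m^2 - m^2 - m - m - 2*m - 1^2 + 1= 2*m^3 - 2*m^2 - 4*m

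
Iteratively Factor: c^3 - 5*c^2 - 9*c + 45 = (c + 3)*(c^2 - 8*c + 15) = (c - 3)*(c + 3)*(c - 5)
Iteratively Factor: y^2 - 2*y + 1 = (y - 1)*(y - 1)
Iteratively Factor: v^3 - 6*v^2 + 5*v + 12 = (v - 4)*(v^2 - 2*v - 3) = (v - 4)*(v + 1)*(v - 3)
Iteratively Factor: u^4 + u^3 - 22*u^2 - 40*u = (u + 2)*(u^3 - u^2 - 20*u) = u*(u + 2)*(u^2 - u - 20) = u*(u - 5)*(u + 2)*(u + 4)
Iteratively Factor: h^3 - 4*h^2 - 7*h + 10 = (h - 5)*(h^2 + h - 2) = (h - 5)*(h - 1)*(h + 2)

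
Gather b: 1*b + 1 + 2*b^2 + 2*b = 2*b^2 + 3*b + 1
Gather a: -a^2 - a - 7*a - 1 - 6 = -a^2 - 8*a - 7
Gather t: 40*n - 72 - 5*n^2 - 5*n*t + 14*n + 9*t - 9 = -5*n^2 + 54*n + t*(9 - 5*n) - 81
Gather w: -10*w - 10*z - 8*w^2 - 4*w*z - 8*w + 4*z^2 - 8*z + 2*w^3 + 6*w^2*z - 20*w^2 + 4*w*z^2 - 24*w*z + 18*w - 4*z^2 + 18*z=2*w^3 + w^2*(6*z - 28) + w*(4*z^2 - 28*z)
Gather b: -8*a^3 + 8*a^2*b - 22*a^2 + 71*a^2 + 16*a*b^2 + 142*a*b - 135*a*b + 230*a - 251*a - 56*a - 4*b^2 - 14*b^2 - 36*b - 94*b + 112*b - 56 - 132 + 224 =-8*a^3 + 49*a^2 - 77*a + b^2*(16*a - 18) + b*(8*a^2 + 7*a - 18) + 36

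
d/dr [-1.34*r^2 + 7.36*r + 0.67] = 7.36 - 2.68*r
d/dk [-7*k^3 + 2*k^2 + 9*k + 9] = -21*k^2 + 4*k + 9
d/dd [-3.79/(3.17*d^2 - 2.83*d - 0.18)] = (24.0286*d - 10.7257)/(-3.17*d^2 + 2.83*d + 0.18)^2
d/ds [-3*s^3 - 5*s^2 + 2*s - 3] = -9*s^2 - 10*s + 2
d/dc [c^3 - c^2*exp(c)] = c*(-c*exp(c) + 3*c - 2*exp(c))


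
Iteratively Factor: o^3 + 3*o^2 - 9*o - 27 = (o + 3)*(o^2 - 9) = (o - 3)*(o + 3)*(o + 3)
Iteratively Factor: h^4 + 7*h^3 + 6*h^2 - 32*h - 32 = (h + 4)*(h^3 + 3*h^2 - 6*h - 8) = (h + 1)*(h + 4)*(h^2 + 2*h - 8) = (h - 2)*(h + 1)*(h + 4)*(h + 4)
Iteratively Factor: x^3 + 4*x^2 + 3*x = (x)*(x^2 + 4*x + 3) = x*(x + 1)*(x + 3)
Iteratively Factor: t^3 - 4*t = (t + 2)*(t^2 - 2*t) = (t - 2)*(t + 2)*(t)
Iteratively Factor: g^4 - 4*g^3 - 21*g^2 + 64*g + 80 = (g - 4)*(g^3 - 21*g - 20) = (g - 4)*(g + 4)*(g^2 - 4*g - 5) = (g - 4)*(g + 1)*(g + 4)*(g - 5)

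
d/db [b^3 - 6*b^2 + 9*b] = 3*b^2 - 12*b + 9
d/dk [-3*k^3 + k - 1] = 1 - 9*k^2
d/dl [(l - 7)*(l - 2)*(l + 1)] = 3*l^2 - 16*l + 5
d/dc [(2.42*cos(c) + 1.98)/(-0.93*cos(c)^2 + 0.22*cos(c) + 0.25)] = (2.2506*sin(c)^2 - 3.6828*cos(c) - 2.42)*sin(c)/(-0.93*cos(c)^2 + 0.22*cos(c) + 0.25)^2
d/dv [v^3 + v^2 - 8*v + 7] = 3*v^2 + 2*v - 8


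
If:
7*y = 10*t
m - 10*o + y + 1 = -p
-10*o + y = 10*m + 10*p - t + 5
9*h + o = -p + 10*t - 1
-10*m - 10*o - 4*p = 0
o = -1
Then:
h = -1760/243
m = 859/351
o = -1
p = -1270/351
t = -805/117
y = -1150/117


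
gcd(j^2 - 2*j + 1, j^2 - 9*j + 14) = 1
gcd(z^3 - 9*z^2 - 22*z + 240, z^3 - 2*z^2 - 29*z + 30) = z^2 - z - 30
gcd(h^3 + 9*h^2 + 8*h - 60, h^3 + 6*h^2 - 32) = h - 2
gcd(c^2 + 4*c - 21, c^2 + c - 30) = 1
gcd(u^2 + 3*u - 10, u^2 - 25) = u + 5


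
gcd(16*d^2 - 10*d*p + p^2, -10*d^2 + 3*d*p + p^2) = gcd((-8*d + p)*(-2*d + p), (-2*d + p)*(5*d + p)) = -2*d + p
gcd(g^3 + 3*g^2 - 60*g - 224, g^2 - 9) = 1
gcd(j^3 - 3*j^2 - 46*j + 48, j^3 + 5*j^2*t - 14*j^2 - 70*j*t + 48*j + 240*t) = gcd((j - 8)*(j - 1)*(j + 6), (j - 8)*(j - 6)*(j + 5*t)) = j - 8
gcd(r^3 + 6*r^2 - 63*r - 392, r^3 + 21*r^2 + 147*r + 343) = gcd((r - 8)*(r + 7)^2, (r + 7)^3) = r^2 + 14*r + 49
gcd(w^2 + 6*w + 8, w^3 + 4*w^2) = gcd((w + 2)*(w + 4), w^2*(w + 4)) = w + 4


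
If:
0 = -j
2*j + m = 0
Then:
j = 0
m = 0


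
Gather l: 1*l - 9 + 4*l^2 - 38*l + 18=4*l^2 - 37*l + 9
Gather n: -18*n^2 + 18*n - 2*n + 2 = -18*n^2 + 16*n + 2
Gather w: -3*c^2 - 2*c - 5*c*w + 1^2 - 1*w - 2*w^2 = -3*c^2 - 2*c - 2*w^2 + w*(-5*c - 1) + 1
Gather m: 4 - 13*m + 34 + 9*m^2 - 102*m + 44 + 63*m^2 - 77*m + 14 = 72*m^2 - 192*m + 96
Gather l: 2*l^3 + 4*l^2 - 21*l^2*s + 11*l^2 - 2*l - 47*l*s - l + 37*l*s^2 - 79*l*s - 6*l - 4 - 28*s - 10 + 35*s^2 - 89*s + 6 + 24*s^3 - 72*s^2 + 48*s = 2*l^3 + l^2*(15 - 21*s) + l*(37*s^2 - 126*s - 9) + 24*s^3 - 37*s^2 - 69*s - 8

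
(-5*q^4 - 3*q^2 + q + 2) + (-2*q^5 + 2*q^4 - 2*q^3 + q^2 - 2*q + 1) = -2*q^5 - 3*q^4 - 2*q^3 - 2*q^2 - q + 3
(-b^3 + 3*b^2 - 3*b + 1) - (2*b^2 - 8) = -b^3 + b^2 - 3*b + 9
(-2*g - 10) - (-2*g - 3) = -7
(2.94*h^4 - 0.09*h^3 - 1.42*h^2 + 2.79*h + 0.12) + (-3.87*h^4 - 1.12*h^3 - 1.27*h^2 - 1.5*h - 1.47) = -0.93*h^4 - 1.21*h^3 - 2.69*h^2 + 1.29*h - 1.35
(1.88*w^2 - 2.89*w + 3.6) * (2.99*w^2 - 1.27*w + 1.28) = 5.6212*w^4 - 11.0287*w^3 + 16.8407*w^2 - 8.2712*w + 4.608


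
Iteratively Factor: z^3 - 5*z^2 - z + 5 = (z + 1)*(z^2 - 6*z + 5) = (z - 1)*(z + 1)*(z - 5)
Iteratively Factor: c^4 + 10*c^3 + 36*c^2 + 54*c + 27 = (c + 3)*(c^3 + 7*c^2 + 15*c + 9) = (c + 3)^2*(c^2 + 4*c + 3) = (c + 1)*(c + 3)^2*(c + 3)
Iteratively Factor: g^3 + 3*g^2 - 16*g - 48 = (g + 3)*(g^2 - 16) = (g - 4)*(g + 3)*(g + 4)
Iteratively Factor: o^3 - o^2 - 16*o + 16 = (o - 4)*(o^2 + 3*o - 4) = (o - 4)*(o + 4)*(o - 1)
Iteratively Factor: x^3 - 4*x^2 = (x - 4)*(x^2) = x*(x - 4)*(x)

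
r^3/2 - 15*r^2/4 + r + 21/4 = (r/2 + 1/2)*(r - 7)*(r - 3/2)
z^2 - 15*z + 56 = (z - 8)*(z - 7)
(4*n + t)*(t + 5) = 4*n*t + 20*n + t^2 + 5*t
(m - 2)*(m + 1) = m^2 - m - 2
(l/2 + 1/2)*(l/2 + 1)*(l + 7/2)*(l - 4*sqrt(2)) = l^4/4 - sqrt(2)*l^3 + 13*l^3/8 - 13*sqrt(2)*l^2/2 + 25*l^2/8 - 25*sqrt(2)*l/2 + 7*l/4 - 7*sqrt(2)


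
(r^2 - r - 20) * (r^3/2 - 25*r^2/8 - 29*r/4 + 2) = r^5/2 - 29*r^4/8 - 113*r^3/8 + 287*r^2/4 + 143*r - 40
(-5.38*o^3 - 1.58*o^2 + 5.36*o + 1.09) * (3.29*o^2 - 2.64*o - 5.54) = -17.7002*o^5 + 9.005*o^4 + 51.6108*o^3 - 1.8111*o^2 - 32.572*o - 6.0386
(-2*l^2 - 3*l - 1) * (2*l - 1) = -4*l^3 - 4*l^2 + l + 1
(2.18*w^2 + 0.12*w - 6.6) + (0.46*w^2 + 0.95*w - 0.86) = 2.64*w^2 + 1.07*w - 7.46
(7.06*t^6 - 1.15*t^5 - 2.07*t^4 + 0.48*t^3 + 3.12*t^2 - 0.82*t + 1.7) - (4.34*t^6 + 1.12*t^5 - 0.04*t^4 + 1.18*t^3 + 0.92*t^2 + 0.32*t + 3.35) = 2.72*t^6 - 2.27*t^5 - 2.03*t^4 - 0.7*t^3 + 2.2*t^2 - 1.14*t - 1.65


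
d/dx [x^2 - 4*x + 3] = 2*x - 4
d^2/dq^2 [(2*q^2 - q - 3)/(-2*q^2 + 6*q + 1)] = 4*(-10*q^3 + 12*q^2 - 51*q + 53)/(8*q^6 - 72*q^5 + 204*q^4 - 144*q^3 - 102*q^2 - 18*q - 1)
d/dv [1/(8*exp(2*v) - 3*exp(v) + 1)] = (3 - 16*exp(v))*exp(v)/(8*exp(2*v) - 3*exp(v) + 1)^2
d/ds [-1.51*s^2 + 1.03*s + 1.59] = 1.03 - 3.02*s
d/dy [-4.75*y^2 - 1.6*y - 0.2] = -9.5*y - 1.6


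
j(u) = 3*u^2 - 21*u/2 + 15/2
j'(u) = 6*u - 21/2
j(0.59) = 2.35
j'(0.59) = -6.96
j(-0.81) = 17.97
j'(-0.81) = -15.36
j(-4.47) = 114.38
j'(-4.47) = -37.32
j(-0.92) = 19.70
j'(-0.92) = -16.02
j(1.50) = -1.50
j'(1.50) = -1.50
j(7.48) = 96.81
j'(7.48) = 34.38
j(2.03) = -1.45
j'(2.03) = 1.68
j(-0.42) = 12.44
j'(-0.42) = -13.02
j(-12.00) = 565.50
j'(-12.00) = -82.50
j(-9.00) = 345.00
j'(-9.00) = -64.50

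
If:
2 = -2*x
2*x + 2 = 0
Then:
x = -1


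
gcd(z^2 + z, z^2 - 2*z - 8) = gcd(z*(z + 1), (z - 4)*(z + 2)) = 1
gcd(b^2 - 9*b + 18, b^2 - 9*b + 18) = b^2 - 9*b + 18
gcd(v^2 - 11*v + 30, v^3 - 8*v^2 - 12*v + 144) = v - 6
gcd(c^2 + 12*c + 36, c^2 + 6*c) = c + 6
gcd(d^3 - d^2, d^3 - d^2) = d^3 - d^2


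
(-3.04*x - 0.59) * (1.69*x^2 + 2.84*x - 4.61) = -5.1376*x^3 - 9.6307*x^2 + 12.3388*x + 2.7199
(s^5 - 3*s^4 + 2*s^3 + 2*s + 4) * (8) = 8*s^5 - 24*s^4 + 16*s^3 + 16*s + 32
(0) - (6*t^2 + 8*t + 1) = -6*t^2 - 8*t - 1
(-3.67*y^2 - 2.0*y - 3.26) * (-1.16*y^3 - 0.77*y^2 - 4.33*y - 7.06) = 4.2572*y^5 + 5.1459*y^4 + 21.2127*y^3 + 37.0804*y^2 + 28.2358*y + 23.0156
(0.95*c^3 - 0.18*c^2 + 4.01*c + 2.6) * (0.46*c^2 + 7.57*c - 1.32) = 0.437*c^5 + 7.1087*c^4 - 0.772*c^3 + 31.7893*c^2 + 14.3888*c - 3.432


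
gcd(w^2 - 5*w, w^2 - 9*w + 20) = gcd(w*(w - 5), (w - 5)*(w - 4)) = w - 5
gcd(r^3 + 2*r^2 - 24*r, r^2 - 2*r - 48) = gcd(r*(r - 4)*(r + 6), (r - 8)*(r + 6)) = r + 6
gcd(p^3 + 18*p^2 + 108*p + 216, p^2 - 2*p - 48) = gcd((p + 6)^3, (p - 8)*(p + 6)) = p + 6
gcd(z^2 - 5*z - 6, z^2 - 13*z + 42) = z - 6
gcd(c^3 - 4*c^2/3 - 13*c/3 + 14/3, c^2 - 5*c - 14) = c + 2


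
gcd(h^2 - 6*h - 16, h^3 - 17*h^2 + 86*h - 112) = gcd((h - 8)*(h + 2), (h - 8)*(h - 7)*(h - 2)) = h - 8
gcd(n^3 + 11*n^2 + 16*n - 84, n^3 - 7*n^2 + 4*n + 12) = n - 2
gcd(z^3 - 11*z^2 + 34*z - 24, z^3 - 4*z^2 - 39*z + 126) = 1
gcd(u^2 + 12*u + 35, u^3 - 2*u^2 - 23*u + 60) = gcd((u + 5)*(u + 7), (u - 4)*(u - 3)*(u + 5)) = u + 5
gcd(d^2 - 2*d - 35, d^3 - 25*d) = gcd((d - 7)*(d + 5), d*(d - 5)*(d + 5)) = d + 5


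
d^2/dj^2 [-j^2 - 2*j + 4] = -2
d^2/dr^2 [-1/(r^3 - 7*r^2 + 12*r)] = 2*(r*(3*r - 7)*(r^2 - 7*r + 12) - (3*r^2 - 14*r + 12)^2)/(r^3*(r^2 - 7*r + 12)^3)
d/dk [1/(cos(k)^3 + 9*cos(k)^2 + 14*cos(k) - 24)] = (3*cos(k)^2 + 18*cos(k) + 14)*sin(k)/(cos(k)^3 + 9*cos(k)^2 + 14*cos(k) - 24)^2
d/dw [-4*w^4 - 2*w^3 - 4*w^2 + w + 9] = -16*w^3 - 6*w^2 - 8*w + 1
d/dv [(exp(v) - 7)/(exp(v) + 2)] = 9*exp(v)/(exp(v) + 2)^2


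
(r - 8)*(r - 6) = r^2 - 14*r + 48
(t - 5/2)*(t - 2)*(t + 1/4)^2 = t^4 - 4*t^3 + 45*t^2/16 + 71*t/32 + 5/16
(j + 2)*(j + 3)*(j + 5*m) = j^3 + 5*j^2*m + 5*j^2 + 25*j*m + 6*j + 30*m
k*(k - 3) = k^2 - 3*k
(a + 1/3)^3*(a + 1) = a^4 + 2*a^3 + 4*a^2/3 + 10*a/27 + 1/27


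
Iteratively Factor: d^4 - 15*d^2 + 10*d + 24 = (d + 1)*(d^3 - d^2 - 14*d + 24) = (d - 2)*(d + 1)*(d^2 + d - 12) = (d - 2)*(d + 1)*(d + 4)*(d - 3)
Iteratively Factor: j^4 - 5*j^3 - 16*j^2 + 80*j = (j)*(j^3 - 5*j^2 - 16*j + 80) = j*(j + 4)*(j^2 - 9*j + 20) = j*(j - 5)*(j + 4)*(j - 4)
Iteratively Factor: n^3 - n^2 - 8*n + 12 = (n + 3)*(n^2 - 4*n + 4) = (n - 2)*(n + 3)*(n - 2)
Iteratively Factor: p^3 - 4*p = (p)*(p^2 - 4) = p*(p - 2)*(p + 2)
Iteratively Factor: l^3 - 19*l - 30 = (l + 3)*(l^2 - 3*l - 10) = (l - 5)*(l + 3)*(l + 2)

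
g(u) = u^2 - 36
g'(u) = 2*u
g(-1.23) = -34.49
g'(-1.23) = -2.46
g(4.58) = -15.02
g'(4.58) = 9.16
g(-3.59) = -23.11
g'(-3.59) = -7.18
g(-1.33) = -34.23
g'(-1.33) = -2.66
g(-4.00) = -20.00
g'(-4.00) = -8.00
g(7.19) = 15.70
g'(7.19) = 14.38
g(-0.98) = -35.04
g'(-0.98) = -1.96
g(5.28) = -8.12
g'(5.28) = 10.56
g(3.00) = -27.00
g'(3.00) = 6.00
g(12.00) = 108.00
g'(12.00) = 24.00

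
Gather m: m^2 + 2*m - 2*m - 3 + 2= m^2 - 1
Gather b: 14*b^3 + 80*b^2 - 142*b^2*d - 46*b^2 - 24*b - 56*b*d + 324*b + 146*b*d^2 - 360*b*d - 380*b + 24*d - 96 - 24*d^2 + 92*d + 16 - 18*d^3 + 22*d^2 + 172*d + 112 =14*b^3 + b^2*(34 - 142*d) + b*(146*d^2 - 416*d - 80) - 18*d^3 - 2*d^2 + 288*d + 32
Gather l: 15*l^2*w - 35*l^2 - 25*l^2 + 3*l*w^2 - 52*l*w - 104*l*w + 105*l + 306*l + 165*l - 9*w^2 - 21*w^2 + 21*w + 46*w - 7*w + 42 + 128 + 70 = l^2*(15*w - 60) + l*(3*w^2 - 156*w + 576) - 30*w^2 + 60*w + 240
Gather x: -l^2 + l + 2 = -l^2 + l + 2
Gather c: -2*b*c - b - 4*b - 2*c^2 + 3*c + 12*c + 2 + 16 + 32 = -5*b - 2*c^2 + c*(15 - 2*b) + 50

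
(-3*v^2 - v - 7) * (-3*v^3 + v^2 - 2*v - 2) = 9*v^5 + 26*v^3 + v^2 + 16*v + 14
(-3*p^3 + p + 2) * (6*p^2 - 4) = -18*p^5 + 18*p^3 + 12*p^2 - 4*p - 8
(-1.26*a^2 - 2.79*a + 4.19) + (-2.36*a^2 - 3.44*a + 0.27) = -3.62*a^2 - 6.23*a + 4.46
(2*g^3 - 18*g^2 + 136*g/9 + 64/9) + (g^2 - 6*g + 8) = 2*g^3 - 17*g^2 + 82*g/9 + 136/9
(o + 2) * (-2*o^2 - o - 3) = -2*o^3 - 5*o^2 - 5*o - 6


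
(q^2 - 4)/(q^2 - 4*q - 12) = (q - 2)/(q - 6)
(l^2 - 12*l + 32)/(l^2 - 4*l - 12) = (-l^2 + 12*l - 32)/(-l^2 + 4*l + 12)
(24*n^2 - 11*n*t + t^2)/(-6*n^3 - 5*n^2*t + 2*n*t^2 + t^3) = (-24*n^2 + 11*n*t - t^2)/(6*n^3 + 5*n^2*t - 2*n*t^2 - t^3)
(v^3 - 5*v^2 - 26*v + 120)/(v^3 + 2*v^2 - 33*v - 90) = (v - 4)/(v + 3)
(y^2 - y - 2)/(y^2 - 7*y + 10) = (y + 1)/(y - 5)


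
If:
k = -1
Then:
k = -1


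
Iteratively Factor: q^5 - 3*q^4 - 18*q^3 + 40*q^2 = (q)*(q^4 - 3*q^3 - 18*q^2 + 40*q) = q*(q + 4)*(q^3 - 7*q^2 + 10*q) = q*(q - 5)*(q + 4)*(q^2 - 2*q) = q*(q - 5)*(q - 2)*(q + 4)*(q)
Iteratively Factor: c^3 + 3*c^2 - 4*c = (c + 4)*(c^2 - c) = (c - 1)*(c + 4)*(c)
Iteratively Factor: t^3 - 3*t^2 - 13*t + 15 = (t + 3)*(t^2 - 6*t + 5) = (t - 1)*(t + 3)*(t - 5)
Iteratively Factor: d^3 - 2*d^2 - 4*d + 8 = (d - 2)*(d^2 - 4) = (d - 2)^2*(d + 2)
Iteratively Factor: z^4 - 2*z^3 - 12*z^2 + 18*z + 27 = (z + 3)*(z^3 - 5*z^2 + 3*z + 9) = (z + 1)*(z + 3)*(z^2 - 6*z + 9) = (z - 3)*(z + 1)*(z + 3)*(z - 3)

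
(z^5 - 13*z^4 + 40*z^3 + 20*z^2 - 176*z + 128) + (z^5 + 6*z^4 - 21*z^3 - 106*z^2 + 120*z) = 2*z^5 - 7*z^4 + 19*z^3 - 86*z^2 - 56*z + 128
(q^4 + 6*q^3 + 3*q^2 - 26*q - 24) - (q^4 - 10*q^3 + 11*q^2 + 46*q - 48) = 16*q^3 - 8*q^2 - 72*q + 24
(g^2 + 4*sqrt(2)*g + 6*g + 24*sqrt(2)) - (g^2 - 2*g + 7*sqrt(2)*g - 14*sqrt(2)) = -3*sqrt(2)*g + 8*g + 38*sqrt(2)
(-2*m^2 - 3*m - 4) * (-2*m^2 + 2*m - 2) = 4*m^4 + 2*m^3 + 6*m^2 - 2*m + 8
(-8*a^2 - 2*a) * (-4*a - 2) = 32*a^3 + 24*a^2 + 4*a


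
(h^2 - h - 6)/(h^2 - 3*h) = (h + 2)/h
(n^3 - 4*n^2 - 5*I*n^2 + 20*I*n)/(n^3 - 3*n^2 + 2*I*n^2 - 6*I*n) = (n^2 - n*(4 + 5*I) + 20*I)/(n^2 + n*(-3 + 2*I) - 6*I)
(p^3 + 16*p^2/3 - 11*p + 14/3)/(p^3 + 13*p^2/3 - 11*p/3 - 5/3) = (3*p^2 + 19*p - 14)/(3*p^2 + 16*p + 5)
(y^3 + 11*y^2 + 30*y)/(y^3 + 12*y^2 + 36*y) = (y + 5)/(y + 6)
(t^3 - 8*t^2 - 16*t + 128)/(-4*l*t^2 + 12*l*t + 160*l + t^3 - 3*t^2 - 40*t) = (t^2 - 16)/(-4*l*t - 20*l + t^2 + 5*t)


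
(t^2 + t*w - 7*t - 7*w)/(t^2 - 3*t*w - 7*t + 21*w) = (t + w)/(t - 3*w)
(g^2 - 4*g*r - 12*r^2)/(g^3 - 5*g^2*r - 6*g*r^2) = (g + 2*r)/(g*(g + r))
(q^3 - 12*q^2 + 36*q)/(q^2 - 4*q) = (q^2 - 12*q + 36)/(q - 4)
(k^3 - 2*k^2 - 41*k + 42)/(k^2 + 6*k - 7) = (k^2 - k - 42)/(k + 7)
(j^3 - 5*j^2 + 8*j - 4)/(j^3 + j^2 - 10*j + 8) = (j - 2)/(j + 4)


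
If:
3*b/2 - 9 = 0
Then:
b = 6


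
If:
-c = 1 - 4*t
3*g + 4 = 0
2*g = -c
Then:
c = 8/3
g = -4/3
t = 11/12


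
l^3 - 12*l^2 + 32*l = l*(l - 8)*(l - 4)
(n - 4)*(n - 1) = n^2 - 5*n + 4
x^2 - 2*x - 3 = (x - 3)*(x + 1)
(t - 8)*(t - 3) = t^2 - 11*t + 24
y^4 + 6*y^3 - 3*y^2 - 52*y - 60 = (y - 3)*(y + 2)^2*(y + 5)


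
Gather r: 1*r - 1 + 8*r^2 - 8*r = 8*r^2 - 7*r - 1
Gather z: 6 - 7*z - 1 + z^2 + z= z^2 - 6*z + 5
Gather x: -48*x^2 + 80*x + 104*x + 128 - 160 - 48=-48*x^2 + 184*x - 80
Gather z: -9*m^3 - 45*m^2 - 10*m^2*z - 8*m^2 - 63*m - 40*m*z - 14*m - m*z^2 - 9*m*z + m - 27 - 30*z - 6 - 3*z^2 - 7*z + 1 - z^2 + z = -9*m^3 - 53*m^2 - 76*m + z^2*(-m - 4) + z*(-10*m^2 - 49*m - 36) - 32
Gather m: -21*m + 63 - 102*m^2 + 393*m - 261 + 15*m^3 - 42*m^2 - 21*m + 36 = 15*m^3 - 144*m^2 + 351*m - 162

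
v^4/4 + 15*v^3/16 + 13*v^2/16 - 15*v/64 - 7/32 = (v/4 + 1/2)*(v - 1/2)*(v + 1/2)*(v + 7/4)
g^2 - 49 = (g - 7)*(g + 7)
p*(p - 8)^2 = p^3 - 16*p^2 + 64*p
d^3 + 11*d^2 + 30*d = d*(d + 5)*(d + 6)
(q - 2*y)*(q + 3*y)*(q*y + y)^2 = q^4*y^2 + q^3*y^3 + 2*q^3*y^2 - 6*q^2*y^4 + 2*q^2*y^3 + q^2*y^2 - 12*q*y^4 + q*y^3 - 6*y^4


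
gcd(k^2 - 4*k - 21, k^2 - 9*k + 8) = 1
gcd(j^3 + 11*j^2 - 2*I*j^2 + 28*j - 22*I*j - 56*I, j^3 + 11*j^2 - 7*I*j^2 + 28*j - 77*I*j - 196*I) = j^2 + 11*j + 28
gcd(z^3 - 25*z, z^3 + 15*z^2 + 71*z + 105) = z + 5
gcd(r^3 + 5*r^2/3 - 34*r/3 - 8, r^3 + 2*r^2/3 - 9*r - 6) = r^2 - 7*r/3 - 2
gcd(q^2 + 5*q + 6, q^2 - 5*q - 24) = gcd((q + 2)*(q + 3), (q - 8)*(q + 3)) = q + 3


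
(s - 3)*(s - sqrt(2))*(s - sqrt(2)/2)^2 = s^4 - 3*s^3 - 2*sqrt(2)*s^3 + 5*s^2/2 + 6*sqrt(2)*s^2 - 15*s/2 - sqrt(2)*s/2 + 3*sqrt(2)/2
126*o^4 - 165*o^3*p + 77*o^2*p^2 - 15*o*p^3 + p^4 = (-7*o + p)*(-3*o + p)^2*(-2*o + p)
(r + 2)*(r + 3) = r^2 + 5*r + 6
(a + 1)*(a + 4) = a^2 + 5*a + 4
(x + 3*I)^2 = x^2 + 6*I*x - 9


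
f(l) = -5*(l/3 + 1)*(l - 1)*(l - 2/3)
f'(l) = -5*(l/3 + 1)*(l - 1) - 5*(l/3 + 1)*(l - 2/3) - 5*(l - 1)*(l - 2/3)/3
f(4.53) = -171.15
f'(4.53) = -115.52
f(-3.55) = 17.59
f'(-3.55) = -40.01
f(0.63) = -0.08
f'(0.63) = 2.44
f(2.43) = -22.82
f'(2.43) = -33.10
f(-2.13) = -12.69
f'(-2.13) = -6.00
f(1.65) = -4.95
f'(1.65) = -13.72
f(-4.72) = 88.33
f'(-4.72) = -83.19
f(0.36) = -1.10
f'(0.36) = 4.97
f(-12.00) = 2470.00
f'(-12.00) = -659.44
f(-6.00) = 233.33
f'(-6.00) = -146.11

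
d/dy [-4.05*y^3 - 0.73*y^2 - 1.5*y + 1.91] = -12.15*y^2 - 1.46*y - 1.5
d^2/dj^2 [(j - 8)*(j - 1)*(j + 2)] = 6*j - 14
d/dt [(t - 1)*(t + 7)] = 2*t + 6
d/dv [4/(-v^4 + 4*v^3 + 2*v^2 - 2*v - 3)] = 8*(2*v^3 - 6*v^2 - 2*v + 1)/(v^4 - 4*v^3 - 2*v^2 + 2*v + 3)^2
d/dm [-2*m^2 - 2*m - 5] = -4*m - 2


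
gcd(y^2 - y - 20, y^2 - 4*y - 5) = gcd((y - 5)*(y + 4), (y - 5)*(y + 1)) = y - 5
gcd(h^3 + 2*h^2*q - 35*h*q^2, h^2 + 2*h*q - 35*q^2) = -h^2 - 2*h*q + 35*q^2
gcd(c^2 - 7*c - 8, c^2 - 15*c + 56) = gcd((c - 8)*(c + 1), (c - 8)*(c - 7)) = c - 8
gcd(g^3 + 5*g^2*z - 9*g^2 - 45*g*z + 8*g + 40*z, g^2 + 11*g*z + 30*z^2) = g + 5*z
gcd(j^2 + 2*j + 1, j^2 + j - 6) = 1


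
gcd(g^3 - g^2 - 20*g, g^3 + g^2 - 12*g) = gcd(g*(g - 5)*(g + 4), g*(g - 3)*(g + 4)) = g^2 + 4*g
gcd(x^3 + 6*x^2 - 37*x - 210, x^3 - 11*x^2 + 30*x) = x - 6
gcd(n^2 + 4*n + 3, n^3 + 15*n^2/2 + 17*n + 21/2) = n^2 + 4*n + 3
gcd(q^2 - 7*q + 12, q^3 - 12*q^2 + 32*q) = q - 4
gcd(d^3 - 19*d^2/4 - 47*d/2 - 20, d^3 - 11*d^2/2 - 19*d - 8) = d^2 - 6*d - 16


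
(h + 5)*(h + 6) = h^2 + 11*h + 30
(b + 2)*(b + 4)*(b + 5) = b^3 + 11*b^2 + 38*b + 40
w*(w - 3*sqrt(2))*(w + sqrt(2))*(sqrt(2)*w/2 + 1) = sqrt(2)*w^4/2 - w^3 - 5*sqrt(2)*w^2 - 6*w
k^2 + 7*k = k*(k + 7)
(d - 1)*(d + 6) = d^2 + 5*d - 6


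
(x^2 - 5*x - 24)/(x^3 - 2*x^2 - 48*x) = (x + 3)/(x*(x + 6))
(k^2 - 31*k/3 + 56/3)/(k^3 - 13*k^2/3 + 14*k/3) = (k - 8)/(k*(k - 2))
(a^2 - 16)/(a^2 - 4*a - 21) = (16 - a^2)/(-a^2 + 4*a + 21)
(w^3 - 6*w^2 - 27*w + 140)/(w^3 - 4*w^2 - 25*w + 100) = (w - 7)/(w - 5)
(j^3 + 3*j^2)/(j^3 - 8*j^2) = (j + 3)/(j - 8)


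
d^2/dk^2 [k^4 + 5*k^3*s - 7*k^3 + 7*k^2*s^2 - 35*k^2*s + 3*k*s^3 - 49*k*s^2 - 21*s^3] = 12*k^2 + 30*k*s - 42*k + 14*s^2 - 70*s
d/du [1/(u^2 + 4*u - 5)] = 2*(-u - 2)/(u^2 + 4*u - 5)^2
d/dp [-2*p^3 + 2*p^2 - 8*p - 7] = -6*p^2 + 4*p - 8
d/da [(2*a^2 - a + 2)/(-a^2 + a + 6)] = (a^2 + 28*a - 8)/(a^4 - 2*a^3 - 11*a^2 + 12*a + 36)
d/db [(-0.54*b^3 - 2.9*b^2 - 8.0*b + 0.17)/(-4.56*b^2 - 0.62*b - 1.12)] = (2.4624*b^4 + 0.669599999999999*b^3 - 32.8676*b^2 + 8.0464*b + 9.0654)/(20.7936*b^4 + 5.6544*b^3 + 10.5988*b^2 + 1.3888*b + 1.2544)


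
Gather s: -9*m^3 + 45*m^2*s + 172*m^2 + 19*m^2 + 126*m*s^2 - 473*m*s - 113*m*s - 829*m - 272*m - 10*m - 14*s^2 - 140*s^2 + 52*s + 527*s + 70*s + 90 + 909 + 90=-9*m^3 + 191*m^2 - 1111*m + s^2*(126*m - 154) + s*(45*m^2 - 586*m + 649) + 1089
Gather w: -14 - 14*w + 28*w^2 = 28*w^2 - 14*w - 14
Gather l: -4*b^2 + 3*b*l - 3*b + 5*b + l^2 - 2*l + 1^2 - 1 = -4*b^2 + 2*b + l^2 + l*(3*b - 2)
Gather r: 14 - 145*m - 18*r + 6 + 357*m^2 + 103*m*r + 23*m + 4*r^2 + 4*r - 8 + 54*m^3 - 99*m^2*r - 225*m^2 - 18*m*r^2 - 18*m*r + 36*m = 54*m^3 + 132*m^2 - 86*m + r^2*(4 - 18*m) + r*(-99*m^2 + 85*m - 14) + 12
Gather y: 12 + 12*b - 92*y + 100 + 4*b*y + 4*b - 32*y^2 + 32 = 16*b - 32*y^2 + y*(4*b - 92) + 144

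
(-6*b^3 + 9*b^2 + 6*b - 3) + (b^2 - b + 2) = -6*b^3 + 10*b^2 + 5*b - 1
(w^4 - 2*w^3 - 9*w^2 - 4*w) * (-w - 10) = -w^5 - 8*w^4 + 29*w^3 + 94*w^2 + 40*w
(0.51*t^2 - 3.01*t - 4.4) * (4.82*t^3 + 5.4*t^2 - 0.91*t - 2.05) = 2.4582*t^5 - 11.7542*t^4 - 37.9261*t^3 - 22.0664*t^2 + 10.1745*t + 9.02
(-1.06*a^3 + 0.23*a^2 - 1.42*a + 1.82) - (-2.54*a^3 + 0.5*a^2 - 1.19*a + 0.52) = 1.48*a^3 - 0.27*a^2 - 0.23*a + 1.3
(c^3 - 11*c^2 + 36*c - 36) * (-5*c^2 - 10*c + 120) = -5*c^5 + 45*c^4 + 50*c^3 - 1500*c^2 + 4680*c - 4320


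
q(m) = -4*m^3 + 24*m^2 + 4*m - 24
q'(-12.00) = -2300.00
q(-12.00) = 10296.00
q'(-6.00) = -716.00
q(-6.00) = 1680.00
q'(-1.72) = -114.06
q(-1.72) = 60.48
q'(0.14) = 10.48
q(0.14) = -22.98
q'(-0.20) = -6.08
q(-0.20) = -23.81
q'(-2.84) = -229.11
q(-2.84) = 249.84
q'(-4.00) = -380.00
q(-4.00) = 600.00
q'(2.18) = 51.61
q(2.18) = 57.34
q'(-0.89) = -48.23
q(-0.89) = -5.73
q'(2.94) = 41.40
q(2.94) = 93.56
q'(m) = -12*m^2 + 48*m + 4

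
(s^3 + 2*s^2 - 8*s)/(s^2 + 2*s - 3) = s*(s^2 + 2*s - 8)/(s^2 + 2*s - 3)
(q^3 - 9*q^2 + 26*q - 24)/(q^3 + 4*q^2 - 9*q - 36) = (q^2 - 6*q + 8)/(q^2 + 7*q + 12)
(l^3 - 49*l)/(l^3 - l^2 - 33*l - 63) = l*(l + 7)/(l^2 + 6*l + 9)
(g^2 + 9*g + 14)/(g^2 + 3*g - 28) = (g + 2)/(g - 4)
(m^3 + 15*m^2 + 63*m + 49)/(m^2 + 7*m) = m + 8 + 7/m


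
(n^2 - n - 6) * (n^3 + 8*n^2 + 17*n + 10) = n^5 + 7*n^4 + 3*n^3 - 55*n^2 - 112*n - 60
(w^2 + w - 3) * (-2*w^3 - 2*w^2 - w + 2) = -2*w^5 - 4*w^4 + 3*w^3 + 7*w^2 + 5*w - 6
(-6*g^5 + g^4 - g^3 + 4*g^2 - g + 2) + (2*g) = -6*g^5 + g^4 - g^3 + 4*g^2 + g + 2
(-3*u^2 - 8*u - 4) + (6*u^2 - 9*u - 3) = 3*u^2 - 17*u - 7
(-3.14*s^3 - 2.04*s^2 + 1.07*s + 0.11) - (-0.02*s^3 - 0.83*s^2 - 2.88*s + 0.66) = -3.12*s^3 - 1.21*s^2 + 3.95*s - 0.55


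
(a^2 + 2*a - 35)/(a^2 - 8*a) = (a^2 + 2*a - 35)/(a*(a - 8))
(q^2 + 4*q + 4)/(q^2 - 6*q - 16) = (q + 2)/(q - 8)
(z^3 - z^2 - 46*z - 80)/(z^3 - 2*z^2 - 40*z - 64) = (z + 5)/(z + 4)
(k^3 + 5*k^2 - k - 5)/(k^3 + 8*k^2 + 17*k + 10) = (k - 1)/(k + 2)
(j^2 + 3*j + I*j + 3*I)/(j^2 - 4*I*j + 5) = (j + 3)/(j - 5*I)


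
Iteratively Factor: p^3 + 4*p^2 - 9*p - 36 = (p + 4)*(p^2 - 9) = (p + 3)*(p + 4)*(p - 3)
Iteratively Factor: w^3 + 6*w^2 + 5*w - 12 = (w - 1)*(w^2 + 7*w + 12) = (w - 1)*(w + 4)*(w + 3)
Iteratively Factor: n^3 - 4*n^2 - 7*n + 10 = (n - 1)*(n^2 - 3*n - 10) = (n - 5)*(n - 1)*(n + 2)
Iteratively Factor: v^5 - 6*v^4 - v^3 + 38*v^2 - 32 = (v + 1)*(v^4 - 7*v^3 + 6*v^2 + 32*v - 32) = (v - 4)*(v + 1)*(v^3 - 3*v^2 - 6*v + 8) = (v - 4)*(v - 1)*(v + 1)*(v^2 - 2*v - 8) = (v - 4)^2*(v - 1)*(v + 1)*(v + 2)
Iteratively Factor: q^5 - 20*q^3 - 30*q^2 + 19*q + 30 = (q + 1)*(q^4 - q^3 - 19*q^2 - 11*q + 30) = (q + 1)*(q + 2)*(q^3 - 3*q^2 - 13*q + 15) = (q - 5)*(q + 1)*(q + 2)*(q^2 + 2*q - 3) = (q - 5)*(q + 1)*(q + 2)*(q + 3)*(q - 1)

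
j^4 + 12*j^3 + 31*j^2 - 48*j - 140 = (j - 2)*(j + 2)*(j + 5)*(j + 7)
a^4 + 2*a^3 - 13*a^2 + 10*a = a*(a - 2)*(a - 1)*(a + 5)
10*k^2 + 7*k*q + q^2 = (2*k + q)*(5*k + q)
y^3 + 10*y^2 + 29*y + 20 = (y + 1)*(y + 4)*(y + 5)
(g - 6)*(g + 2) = g^2 - 4*g - 12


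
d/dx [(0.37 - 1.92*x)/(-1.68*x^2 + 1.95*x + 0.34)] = (-3.2256*x^2 + 1.2432*x - 1.3743)/(2.8224*x^4 - 6.552*x^3 + 2.6601*x^2 + 1.326*x + 0.1156)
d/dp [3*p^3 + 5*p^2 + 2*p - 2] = 9*p^2 + 10*p + 2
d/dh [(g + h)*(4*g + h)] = 5*g + 2*h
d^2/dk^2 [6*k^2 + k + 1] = 12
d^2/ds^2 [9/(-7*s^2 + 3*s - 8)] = 18*(49*s^2 - 21*s - (14*s - 3)^2 + 56)/(7*s^2 - 3*s + 8)^3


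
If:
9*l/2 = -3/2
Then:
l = -1/3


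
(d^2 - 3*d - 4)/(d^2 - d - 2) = (d - 4)/(d - 2)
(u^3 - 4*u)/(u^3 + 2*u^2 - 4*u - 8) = u/(u + 2)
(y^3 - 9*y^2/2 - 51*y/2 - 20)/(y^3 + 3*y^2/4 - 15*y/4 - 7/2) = 2*(2*y^2 - 11*y - 40)/(4*y^2 - y - 14)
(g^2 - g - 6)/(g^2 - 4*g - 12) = (g - 3)/(g - 6)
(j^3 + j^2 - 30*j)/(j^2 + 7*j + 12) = j*(j^2 + j - 30)/(j^2 + 7*j + 12)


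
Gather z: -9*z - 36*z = -45*z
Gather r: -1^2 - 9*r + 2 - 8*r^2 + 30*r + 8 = -8*r^2 + 21*r + 9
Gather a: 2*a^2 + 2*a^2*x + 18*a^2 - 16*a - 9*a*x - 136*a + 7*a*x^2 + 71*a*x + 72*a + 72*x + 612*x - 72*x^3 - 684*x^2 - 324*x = a^2*(2*x + 20) + a*(7*x^2 + 62*x - 80) - 72*x^3 - 684*x^2 + 360*x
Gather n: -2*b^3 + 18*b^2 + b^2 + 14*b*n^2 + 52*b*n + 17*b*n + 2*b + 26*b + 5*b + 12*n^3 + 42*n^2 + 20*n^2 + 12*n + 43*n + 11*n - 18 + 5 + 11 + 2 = -2*b^3 + 19*b^2 + 33*b + 12*n^3 + n^2*(14*b + 62) + n*(69*b + 66)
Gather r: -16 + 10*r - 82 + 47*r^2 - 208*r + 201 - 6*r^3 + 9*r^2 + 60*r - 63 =-6*r^3 + 56*r^2 - 138*r + 40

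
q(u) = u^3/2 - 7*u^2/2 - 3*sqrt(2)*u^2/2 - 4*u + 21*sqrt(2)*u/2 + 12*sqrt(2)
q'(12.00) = 91.94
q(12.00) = 201.69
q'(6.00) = -2.61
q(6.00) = -12.30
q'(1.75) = -4.23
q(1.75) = 21.42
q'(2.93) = -9.21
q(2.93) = 13.08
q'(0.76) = 3.17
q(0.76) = 22.19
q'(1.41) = -2.02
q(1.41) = 22.49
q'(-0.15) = 12.57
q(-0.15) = 15.22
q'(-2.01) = 39.51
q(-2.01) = -31.61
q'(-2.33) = 45.19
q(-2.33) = -45.15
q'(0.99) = 1.19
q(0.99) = 22.69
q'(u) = 3*u^2/2 - 7*u - 3*sqrt(2)*u - 4 + 21*sqrt(2)/2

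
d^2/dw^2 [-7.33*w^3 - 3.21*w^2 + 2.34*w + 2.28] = -43.98*w - 6.42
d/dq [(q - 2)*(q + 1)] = 2*q - 1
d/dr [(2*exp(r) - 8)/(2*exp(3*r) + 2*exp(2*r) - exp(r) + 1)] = (-8*exp(3*r) + 44*exp(2*r) + 32*exp(r) - 6)*exp(r)/(4*exp(6*r) + 8*exp(5*r) + 5*exp(2*r) - 2*exp(r) + 1)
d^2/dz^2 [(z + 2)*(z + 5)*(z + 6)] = 6*z + 26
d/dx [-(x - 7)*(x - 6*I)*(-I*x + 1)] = 3*I*x^2 + x*(10 - 14*I) - 35 + 6*I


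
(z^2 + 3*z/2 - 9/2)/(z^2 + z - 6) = (z - 3/2)/(z - 2)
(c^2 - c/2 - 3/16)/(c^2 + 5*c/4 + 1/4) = (c - 3/4)/(c + 1)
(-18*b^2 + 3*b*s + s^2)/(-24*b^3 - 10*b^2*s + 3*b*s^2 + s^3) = (6*b + s)/(8*b^2 + 6*b*s + s^2)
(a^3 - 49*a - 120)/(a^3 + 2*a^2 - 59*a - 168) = (a + 5)/(a + 7)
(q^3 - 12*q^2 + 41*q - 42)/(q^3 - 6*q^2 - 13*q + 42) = (q - 3)/(q + 3)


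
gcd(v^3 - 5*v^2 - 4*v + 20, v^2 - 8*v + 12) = v - 2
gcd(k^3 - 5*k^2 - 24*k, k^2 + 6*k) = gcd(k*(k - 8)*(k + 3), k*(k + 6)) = k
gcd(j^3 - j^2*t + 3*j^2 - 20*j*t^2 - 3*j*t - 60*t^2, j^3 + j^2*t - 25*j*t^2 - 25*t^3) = -j + 5*t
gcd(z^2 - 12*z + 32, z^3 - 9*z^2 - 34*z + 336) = z - 8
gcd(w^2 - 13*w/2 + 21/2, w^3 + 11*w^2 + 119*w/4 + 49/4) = 1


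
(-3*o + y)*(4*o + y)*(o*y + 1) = -12*o^3*y + o^2*y^2 - 12*o^2 + o*y^3 + o*y + y^2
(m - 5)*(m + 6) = m^2 + m - 30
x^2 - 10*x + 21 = (x - 7)*(x - 3)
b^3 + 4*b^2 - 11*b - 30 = (b - 3)*(b + 2)*(b + 5)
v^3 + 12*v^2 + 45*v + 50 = (v + 2)*(v + 5)^2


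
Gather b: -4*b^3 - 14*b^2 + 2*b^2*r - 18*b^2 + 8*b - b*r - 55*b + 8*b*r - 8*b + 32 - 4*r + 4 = -4*b^3 + b^2*(2*r - 32) + b*(7*r - 55) - 4*r + 36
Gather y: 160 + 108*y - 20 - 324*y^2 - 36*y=-324*y^2 + 72*y + 140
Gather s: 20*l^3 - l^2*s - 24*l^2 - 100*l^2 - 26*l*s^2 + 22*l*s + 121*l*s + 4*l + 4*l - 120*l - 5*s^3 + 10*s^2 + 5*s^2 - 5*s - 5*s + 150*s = 20*l^3 - 124*l^2 - 112*l - 5*s^3 + s^2*(15 - 26*l) + s*(-l^2 + 143*l + 140)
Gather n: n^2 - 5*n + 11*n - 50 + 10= n^2 + 6*n - 40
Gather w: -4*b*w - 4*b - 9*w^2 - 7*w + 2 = -4*b - 9*w^2 + w*(-4*b - 7) + 2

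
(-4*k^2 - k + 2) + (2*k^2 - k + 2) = -2*k^2 - 2*k + 4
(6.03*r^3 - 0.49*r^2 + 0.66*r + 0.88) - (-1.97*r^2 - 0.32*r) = 6.03*r^3 + 1.48*r^2 + 0.98*r + 0.88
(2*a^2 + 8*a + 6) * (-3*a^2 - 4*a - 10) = -6*a^4 - 32*a^3 - 70*a^2 - 104*a - 60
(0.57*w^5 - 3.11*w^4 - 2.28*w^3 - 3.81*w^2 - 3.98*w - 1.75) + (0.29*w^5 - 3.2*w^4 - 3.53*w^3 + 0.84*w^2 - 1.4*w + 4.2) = 0.86*w^5 - 6.31*w^4 - 5.81*w^3 - 2.97*w^2 - 5.38*w + 2.45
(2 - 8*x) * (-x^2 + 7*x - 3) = 8*x^3 - 58*x^2 + 38*x - 6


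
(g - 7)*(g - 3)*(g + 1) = g^3 - 9*g^2 + 11*g + 21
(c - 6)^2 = c^2 - 12*c + 36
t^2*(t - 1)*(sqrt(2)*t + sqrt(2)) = sqrt(2)*t^4 - sqrt(2)*t^2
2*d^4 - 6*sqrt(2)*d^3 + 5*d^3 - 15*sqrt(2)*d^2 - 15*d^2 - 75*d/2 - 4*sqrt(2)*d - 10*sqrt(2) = (d + 5/2)*(d - 4*sqrt(2))*(sqrt(2)*d + 1)^2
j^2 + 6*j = j*(j + 6)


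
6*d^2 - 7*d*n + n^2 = (-6*d + n)*(-d + n)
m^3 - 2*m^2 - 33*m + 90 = (m - 5)*(m - 3)*(m + 6)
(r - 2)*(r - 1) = r^2 - 3*r + 2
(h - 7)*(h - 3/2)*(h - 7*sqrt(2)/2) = h^3 - 17*h^2/2 - 7*sqrt(2)*h^2/2 + 21*h/2 + 119*sqrt(2)*h/4 - 147*sqrt(2)/4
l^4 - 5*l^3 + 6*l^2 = l^2*(l - 3)*(l - 2)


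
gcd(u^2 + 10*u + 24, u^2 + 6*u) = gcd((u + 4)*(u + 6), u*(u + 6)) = u + 6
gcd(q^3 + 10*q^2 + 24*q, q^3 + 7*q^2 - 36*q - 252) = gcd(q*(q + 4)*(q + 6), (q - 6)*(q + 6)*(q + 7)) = q + 6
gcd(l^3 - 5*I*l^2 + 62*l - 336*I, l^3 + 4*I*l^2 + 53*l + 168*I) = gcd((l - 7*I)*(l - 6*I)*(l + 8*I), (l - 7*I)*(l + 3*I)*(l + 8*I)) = l^2 + I*l + 56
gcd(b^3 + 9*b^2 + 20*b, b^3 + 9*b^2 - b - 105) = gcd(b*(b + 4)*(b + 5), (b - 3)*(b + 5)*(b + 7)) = b + 5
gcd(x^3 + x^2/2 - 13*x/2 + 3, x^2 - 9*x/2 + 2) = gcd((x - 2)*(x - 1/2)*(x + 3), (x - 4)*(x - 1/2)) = x - 1/2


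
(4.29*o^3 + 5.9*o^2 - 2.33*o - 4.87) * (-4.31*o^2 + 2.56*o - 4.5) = -18.4899*o^5 - 14.4466*o^4 + 5.8413*o^3 - 11.5251*o^2 - 1.9822*o + 21.915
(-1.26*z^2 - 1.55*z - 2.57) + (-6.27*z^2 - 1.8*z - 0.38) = -7.53*z^2 - 3.35*z - 2.95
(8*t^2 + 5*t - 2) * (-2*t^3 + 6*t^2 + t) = -16*t^5 + 38*t^4 + 42*t^3 - 7*t^2 - 2*t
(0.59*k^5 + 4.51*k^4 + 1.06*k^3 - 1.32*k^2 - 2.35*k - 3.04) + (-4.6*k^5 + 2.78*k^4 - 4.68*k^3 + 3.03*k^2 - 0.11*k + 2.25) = -4.01*k^5 + 7.29*k^4 - 3.62*k^3 + 1.71*k^2 - 2.46*k - 0.79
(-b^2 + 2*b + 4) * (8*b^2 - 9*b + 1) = -8*b^4 + 25*b^3 + 13*b^2 - 34*b + 4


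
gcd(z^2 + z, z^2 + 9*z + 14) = 1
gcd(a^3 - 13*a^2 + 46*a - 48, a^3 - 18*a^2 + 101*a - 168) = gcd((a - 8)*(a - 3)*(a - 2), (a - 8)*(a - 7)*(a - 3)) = a^2 - 11*a + 24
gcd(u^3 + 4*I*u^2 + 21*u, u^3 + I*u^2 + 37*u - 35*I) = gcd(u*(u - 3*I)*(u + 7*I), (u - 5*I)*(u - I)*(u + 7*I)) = u + 7*I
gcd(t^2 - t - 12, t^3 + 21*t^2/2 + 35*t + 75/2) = t + 3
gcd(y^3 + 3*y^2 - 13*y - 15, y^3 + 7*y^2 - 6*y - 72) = y - 3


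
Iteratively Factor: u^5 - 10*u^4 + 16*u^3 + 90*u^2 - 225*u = (u - 5)*(u^4 - 5*u^3 - 9*u^2 + 45*u) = (u - 5)*(u - 3)*(u^3 - 2*u^2 - 15*u) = (u - 5)*(u - 3)*(u + 3)*(u^2 - 5*u) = u*(u - 5)*(u - 3)*(u + 3)*(u - 5)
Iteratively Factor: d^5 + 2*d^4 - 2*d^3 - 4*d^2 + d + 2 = (d + 2)*(d^4 - 2*d^2 + 1) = (d + 1)*(d + 2)*(d^3 - d^2 - d + 1) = (d + 1)^2*(d + 2)*(d^2 - 2*d + 1) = (d - 1)*(d + 1)^2*(d + 2)*(d - 1)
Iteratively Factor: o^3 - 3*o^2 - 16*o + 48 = (o - 3)*(o^2 - 16) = (o - 3)*(o + 4)*(o - 4)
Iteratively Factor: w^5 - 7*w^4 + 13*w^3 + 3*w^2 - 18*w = (w - 3)*(w^4 - 4*w^3 + w^2 + 6*w) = (w - 3)^2*(w^3 - w^2 - 2*w) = (w - 3)^2*(w + 1)*(w^2 - 2*w) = (w - 3)^2*(w - 2)*(w + 1)*(w)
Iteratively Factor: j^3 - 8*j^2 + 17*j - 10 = (j - 2)*(j^2 - 6*j + 5) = (j - 5)*(j - 2)*(j - 1)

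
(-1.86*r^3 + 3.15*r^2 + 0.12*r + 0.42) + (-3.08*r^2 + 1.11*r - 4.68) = -1.86*r^3 + 0.0699999999999998*r^2 + 1.23*r - 4.26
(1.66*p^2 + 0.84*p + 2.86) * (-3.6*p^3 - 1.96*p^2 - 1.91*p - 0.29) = -5.976*p^5 - 6.2776*p^4 - 15.113*p^3 - 7.6914*p^2 - 5.7062*p - 0.8294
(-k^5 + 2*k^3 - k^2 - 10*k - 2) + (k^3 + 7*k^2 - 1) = -k^5 + 3*k^3 + 6*k^2 - 10*k - 3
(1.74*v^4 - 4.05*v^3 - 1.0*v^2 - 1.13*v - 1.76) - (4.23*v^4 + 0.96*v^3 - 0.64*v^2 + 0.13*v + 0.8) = -2.49*v^4 - 5.01*v^3 - 0.36*v^2 - 1.26*v - 2.56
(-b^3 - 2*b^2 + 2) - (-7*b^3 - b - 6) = 6*b^3 - 2*b^2 + b + 8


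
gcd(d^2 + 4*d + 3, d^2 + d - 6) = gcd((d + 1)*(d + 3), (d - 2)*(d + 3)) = d + 3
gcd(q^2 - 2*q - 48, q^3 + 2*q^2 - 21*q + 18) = q + 6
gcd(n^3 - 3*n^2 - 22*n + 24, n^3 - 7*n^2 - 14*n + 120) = n^2 - 2*n - 24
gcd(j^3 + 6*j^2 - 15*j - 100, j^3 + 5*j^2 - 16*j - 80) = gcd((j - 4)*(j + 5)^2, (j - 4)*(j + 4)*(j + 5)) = j^2 + j - 20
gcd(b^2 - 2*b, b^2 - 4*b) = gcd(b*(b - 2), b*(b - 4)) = b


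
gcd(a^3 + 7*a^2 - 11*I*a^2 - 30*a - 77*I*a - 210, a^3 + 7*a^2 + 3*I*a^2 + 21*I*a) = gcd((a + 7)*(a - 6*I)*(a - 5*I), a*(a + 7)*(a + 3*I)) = a + 7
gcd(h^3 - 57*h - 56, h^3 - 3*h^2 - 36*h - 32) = h^2 - 7*h - 8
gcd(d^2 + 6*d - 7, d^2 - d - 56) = d + 7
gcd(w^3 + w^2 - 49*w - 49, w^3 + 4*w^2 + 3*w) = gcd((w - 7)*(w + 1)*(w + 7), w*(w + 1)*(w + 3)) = w + 1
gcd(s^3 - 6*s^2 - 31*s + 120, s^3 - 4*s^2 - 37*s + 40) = s^2 - 3*s - 40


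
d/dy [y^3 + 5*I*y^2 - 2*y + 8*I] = 3*y^2 + 10*I*y - 2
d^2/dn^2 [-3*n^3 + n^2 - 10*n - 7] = 2 - 18*n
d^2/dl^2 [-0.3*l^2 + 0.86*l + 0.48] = -0.600000000000000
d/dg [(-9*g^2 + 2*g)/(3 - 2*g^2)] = 2*(2*g^2 - 27*g + 3)/(4*g^4 - 12*g^2 + 9)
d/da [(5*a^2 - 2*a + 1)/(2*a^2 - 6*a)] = (-13*a^2 - 2*a + 3)/(2*a^2*(a^2 - 6*a + 9))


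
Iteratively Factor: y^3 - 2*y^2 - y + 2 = (y - 1)*(y^2 - y - 2) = (y - 1)*(y + 1)*(y - 2)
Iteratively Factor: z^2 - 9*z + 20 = (z - 4)*(z - 5)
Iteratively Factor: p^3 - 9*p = (p + 3)*(p^2 - 3*p) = p*(p + 3)*(p - 3)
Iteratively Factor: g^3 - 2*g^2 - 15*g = (g)*(g^2 - 2*g - 15) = g*(g + 3)*(g - 5)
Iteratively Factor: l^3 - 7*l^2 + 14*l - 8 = (l - 4)*(l^2 - 3*l + 2) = (l - 4)*(l - 2)*(l - 1)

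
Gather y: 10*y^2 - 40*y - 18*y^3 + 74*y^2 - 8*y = -18*y^3 + 84*y^2 - 48*y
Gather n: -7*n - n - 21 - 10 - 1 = -8*n - 32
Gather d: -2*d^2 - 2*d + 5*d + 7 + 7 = -2*d^2 + 3*d + 14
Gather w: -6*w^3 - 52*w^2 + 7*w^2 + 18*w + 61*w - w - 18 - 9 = -6*w^3 - 45*w^2 + 78*w - 27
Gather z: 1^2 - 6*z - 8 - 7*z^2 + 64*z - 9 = -7*z^2 + 58*z - 16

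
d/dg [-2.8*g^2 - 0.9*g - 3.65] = -5.6*g - 0.9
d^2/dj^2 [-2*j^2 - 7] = -4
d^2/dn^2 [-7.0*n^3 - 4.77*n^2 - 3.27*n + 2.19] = -42.0*n - 9.54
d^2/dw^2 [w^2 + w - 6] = 2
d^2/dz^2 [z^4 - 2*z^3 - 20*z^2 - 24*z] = 12*z^2 - 12*z - 40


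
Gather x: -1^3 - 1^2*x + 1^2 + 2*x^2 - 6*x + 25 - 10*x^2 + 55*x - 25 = -8*x^2 + 48*x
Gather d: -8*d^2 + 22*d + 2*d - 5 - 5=-8*d^2 + 24*d - 10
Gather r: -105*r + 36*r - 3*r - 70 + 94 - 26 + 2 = -72*r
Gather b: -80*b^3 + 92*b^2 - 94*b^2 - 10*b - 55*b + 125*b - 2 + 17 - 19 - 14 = -80*b^3 - 2*b^2 + 60*b - 18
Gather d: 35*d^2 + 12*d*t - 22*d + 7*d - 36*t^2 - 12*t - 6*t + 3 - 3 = 35*d^2 + d*(12*t - 15) - 36*t^2 - 18*t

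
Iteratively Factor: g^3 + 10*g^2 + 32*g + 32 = (g + 2)*(g^2 + 8*g + 16) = (g + 2)*(g + 4)*(g + 4)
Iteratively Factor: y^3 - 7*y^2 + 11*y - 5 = (y - 5)*(y^2 - 2*y + 1) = (y - 5)*(y - 1)*(y - 1)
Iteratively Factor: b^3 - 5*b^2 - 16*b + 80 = (b - 4)*(b^2 - b - 20) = (b - 5)*(b - 4)*(b + 4)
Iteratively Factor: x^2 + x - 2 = (x + 2)*(x - 1)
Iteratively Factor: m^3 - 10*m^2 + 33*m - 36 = (m - 3)*(m^2 - 7*m + 12) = (m - 3)^2*(m - 4)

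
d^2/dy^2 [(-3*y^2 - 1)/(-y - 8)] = 386/(y^3 + 24*y^2 + 192*y + 512)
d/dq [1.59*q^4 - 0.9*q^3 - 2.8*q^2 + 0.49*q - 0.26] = 6.36*q^3 - 2.7*q^2 - 5.6*q + 0.49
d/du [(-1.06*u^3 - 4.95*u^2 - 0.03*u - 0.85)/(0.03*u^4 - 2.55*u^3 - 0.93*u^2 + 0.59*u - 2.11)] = (0.0318*u^6 + 0.297000000000001*u^5 - 11.634*u^4 - 1.3018*u^3 - 2.7411*u^2 + 19.308*u + 0.5648)/(0.0009*u^8 - 0.153*u^7 + 6.4467*u^6 + 4.7784*u^5 - 2.2707*u^4 + 9.6636*u^3 + 4.2727*u^2 - 2.4898*u + 4.4521)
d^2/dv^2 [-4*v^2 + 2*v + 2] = -8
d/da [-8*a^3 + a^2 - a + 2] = -24*a^2 + 2*a - 1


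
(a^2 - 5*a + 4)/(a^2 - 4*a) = (a - 1)/a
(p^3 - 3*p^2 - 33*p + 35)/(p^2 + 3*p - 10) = (p^2 - 8*p + 7)/(p - 2)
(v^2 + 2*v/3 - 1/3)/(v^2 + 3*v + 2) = (v - 1/3)/(v + 2)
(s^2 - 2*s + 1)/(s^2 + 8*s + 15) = (s^2 - 2*s + 1)/(s^2 + 8*s + 15)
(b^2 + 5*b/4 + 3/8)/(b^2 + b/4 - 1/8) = (4*b + 3)/(4*b - 1)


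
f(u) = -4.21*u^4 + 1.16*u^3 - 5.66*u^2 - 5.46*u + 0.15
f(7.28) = -11717.18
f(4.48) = -1729.48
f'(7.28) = -6400.78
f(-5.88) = -5431.85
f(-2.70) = -272.94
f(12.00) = -86174.49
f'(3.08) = -499.35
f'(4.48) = -1500.50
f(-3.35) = -618.92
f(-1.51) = -30.39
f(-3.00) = -406.74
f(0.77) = -8.36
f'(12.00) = -28739.70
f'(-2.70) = 381.93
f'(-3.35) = 704.62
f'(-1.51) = 77.55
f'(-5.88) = 3604.95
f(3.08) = -415.33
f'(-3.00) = 514.50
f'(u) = -16.84*u^3 + 3.48*u^2 - 11.32*u - 5.46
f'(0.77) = -19.80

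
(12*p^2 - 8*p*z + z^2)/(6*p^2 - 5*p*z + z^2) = (-6*p + z)/(-3*p + z)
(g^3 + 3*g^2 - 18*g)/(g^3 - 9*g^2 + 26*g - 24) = g*(g + 6)/(g^2 - 6*g + 8)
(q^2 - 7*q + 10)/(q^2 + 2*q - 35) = (q - 2)/(q + 7)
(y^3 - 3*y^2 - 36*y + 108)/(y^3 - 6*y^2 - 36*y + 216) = (y - 3)/(y - 6)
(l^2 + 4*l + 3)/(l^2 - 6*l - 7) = (l + 3)/(l - 7)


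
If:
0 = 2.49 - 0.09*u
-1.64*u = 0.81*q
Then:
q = -56.02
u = 27.67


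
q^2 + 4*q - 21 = (q - 3)*(q + 7)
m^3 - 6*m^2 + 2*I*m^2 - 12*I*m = m*(m - 6)*(m + 2*I)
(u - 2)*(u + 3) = u^2 + u - 6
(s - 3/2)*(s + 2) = s^2 + s/2 - 3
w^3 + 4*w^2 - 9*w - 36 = (w - 3)*(w + 3)*(w + 4)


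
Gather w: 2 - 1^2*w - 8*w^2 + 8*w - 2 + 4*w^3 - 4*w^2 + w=4*w^3 - 12*w^2 + 8*w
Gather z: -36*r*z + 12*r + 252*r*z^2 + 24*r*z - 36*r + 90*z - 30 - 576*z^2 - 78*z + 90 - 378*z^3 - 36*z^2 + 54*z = -24*r - 378*z^3 + z^2*(252*r - 612) + z*(66 - 12*r) + 60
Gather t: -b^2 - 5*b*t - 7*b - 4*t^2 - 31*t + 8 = -b^2 - 7*b - 4*t^2 + t*(-5*b - 31) + 8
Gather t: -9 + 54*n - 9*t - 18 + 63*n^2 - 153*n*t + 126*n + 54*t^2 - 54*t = 63*n^2 + 180*n + 54*t^2 + t*(-153*n - 63) - 27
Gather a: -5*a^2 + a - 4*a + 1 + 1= -5*a^2 - 3*a + 2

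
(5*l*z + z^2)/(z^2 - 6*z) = (5*l + z)/(z - 6)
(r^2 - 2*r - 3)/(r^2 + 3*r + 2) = (r - 3)/(r + 2)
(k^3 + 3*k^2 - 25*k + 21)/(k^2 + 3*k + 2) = (k^3 + 3*k^2 - 25*k + 21)/(k^2 + 3*k + 2)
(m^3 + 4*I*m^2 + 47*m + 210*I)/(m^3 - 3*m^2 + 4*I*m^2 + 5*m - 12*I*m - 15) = (m^2 - I*m + 42)/(m^2 - m*(3 + I) + 3*I)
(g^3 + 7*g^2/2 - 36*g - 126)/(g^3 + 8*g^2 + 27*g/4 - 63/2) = 2*(g - 6)/(2*g - 3)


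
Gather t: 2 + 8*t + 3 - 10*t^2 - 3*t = -10*t^2 + 5*t + 5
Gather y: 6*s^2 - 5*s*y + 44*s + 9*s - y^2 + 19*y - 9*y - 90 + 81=6*s^2 + 53*s - y^2 + y*(10 - 5*s) - 9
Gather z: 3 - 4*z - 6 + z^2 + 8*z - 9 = z^2 + 4*z - 12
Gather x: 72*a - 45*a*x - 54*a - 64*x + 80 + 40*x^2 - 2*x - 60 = 18*a + 40*x^2 + x*(-45*a - 66) + 20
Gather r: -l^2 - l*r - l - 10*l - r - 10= -l^2 - 11*l + r*(-l - 1) - 10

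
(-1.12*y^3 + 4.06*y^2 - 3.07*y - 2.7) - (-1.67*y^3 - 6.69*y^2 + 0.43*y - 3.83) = 0.55*y^3 + 10.75*y^2 - 3.5*y + 1.13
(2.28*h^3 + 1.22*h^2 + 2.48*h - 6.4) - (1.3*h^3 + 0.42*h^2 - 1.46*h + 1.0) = 0.98*h^3 + 0.8*h^2 + 3.94*h - 7.4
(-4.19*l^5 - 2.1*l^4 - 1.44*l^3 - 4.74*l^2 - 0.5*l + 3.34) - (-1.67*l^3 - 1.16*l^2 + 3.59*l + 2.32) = -4.19*l^5 - 2.1*l^4 + 0.23*l^3 - 3.58*l^2 - 4.09*l + 1.02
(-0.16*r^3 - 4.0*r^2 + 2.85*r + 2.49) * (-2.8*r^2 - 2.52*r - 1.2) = 0.448*r^5 + 11.6032*r^4 + 2.292*r^3 - 9.354*r^2 - 9.6948*r - 2.988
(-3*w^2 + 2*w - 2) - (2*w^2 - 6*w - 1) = -5*w^2 + 8*w - 1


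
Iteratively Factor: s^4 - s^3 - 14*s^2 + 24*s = (s + 4)*(s^3 - 5*s^2 + 6*s) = (s - 3)*(s + 4)*(s^2 - 2*s) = (s - 3)*(s - 2)*(s + 4)*(s)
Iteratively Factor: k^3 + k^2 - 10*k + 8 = (k - 2)*(k^2 + 3*k - 4) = (k - 2)*(k - 1)*(k + 4)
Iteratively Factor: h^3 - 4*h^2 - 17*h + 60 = (h + 4)*(h^2 - 8*h + 15) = (h - 5)*(h + 4)*(h - 3)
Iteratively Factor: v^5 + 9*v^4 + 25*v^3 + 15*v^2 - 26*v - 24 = (v + 3)*(v^4 + 6*v^3 + 7*v^2 - 6*v - 8) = (v + 2)*(v + 3)*(v^3 + 4*v^2 - v - 4) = (v + 2)*(v + 3)*(v + 4)*(v^2 - 1) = (v - 1)*(v + 2)*(v + 3)*(v + 4)*(v + 1)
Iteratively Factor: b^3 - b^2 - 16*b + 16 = (b - 4)*(b^2 + 3*b - 4) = (b - 4)*(b + 4)*(b - 1)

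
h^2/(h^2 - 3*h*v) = h/(h - 3*v)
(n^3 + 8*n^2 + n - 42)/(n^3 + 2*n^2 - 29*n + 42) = (n + 3)/(n - 3)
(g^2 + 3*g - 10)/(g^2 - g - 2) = (g + 5)/(g + 1)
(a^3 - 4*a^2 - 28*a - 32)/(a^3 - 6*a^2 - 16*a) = (a + 2)/a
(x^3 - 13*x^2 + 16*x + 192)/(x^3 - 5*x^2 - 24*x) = (x - 8)/x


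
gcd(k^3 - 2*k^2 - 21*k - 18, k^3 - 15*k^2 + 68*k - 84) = k - 6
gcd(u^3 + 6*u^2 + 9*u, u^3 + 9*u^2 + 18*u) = u^2 + 3*u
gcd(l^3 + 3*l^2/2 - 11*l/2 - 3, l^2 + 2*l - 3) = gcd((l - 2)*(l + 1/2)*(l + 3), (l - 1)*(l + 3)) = l + 3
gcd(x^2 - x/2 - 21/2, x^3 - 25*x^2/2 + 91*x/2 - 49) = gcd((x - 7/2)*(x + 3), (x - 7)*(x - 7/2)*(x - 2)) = x - 7/2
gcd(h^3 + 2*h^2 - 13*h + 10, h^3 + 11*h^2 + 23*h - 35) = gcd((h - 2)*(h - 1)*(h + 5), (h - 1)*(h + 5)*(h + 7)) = h^2 + 4*h - 5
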